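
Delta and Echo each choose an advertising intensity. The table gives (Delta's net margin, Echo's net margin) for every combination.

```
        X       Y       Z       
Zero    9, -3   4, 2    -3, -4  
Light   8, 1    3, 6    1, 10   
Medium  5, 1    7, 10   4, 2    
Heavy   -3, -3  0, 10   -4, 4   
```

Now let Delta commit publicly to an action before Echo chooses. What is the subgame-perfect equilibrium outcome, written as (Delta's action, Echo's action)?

(Medium, Y)

Echo best-responds to each possible Delta move:
- Zero: BR = Y, leader payoff 4.
- Light: BR = Z, leader payoff 1.
- Medium: BR = Y, leader payoff 7.
- Heavy: BR = Y, leader payoff 0.
Among 4, 1, 7, 0, the best is 7 at Medium. Subgame-perfect outcome: (Medium, Y) with payoffs (7, 10).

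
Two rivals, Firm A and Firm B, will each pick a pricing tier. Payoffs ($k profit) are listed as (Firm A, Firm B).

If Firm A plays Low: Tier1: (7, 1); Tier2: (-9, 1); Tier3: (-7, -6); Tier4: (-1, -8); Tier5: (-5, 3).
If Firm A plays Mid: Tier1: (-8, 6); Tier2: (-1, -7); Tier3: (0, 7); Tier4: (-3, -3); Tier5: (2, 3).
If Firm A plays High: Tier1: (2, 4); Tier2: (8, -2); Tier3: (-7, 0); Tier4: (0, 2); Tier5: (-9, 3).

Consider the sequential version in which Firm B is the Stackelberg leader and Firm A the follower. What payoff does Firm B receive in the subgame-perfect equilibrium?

Backward induction with Firm B moving first.
- Tier1 → Firm A plays Low (best of 7, -8, 2); Firm B gets 1.
- Tier2 → Firm A plays High (best of -9, -1, 8); Firm B gets -2.
- Tier3 → Firm A plays Mid (best of -7, 0, -7); Firm B gets 7.
- Tier4 → Firm A plays High (best of -1, -3, 0); Firm B gets 2.
- Tier5 → Firm A plays Mid (best of -5, 2, -9); Firm B gets 3.
Among 1, -2, 7, 2, 3, the best is 7 at Tier3. Subgame-perfect outcome: (Mid, Tier3) with payoffs (0, 7).

7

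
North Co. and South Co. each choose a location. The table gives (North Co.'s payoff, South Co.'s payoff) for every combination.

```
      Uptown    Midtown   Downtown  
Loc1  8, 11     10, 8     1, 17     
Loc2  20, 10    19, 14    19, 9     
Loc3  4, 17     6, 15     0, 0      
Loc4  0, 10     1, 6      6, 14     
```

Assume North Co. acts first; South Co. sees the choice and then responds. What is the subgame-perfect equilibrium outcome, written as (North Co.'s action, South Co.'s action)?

Backward induction with North Co. moving first.
- Loc1: BR = Downtown, leader payoff 1.
- Loc2: BR = Midtown, leader payoff 19.
- Loc3: BR = Uptown, leader payoff 4.
- Loc4: BR = Downtown, leader payoff 6.
Among 1, 19, 4, 6, the best is 19 at Loc2. Subgame-perfect outcome: (Loc2, Midtown) with payoffs (19, 14).

(Loc2, Midtown)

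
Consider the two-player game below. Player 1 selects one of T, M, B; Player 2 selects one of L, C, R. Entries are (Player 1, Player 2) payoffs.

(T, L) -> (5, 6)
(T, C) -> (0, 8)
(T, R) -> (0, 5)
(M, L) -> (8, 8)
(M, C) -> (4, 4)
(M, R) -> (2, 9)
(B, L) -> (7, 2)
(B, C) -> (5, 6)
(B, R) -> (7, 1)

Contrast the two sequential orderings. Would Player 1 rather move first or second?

If Player 1 leads: Player 2's best replies are T→C, M→R, B→C; Player 1's induced payoffs 0, 2, 5; outcome (B, C), payoffs (5, 6).
If Player 2 leads: Player 1's best replies are L→M, C→B, R→B; Player 2's induced payoffs 8, 6, 1; outcome (M, L), payoffs (8, 8).
Player 1 gets 5 moving first and 8 moving second, so Player 1 prefers to move second.

second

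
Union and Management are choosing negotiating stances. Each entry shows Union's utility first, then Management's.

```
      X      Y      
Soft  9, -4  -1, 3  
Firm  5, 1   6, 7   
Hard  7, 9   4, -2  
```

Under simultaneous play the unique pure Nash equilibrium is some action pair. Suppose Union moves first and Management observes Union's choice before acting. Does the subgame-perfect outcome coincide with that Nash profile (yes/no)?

no

Backward induction with Union moving first.
- Soft: Management compares -4, 3 and picks Y; Union would get -1.
- Firm: Management compares 1, 7 and picks Y; Union would get 6.
- Hard: Management compares 9, -2 and picks X; Union would get 7.
Maximizing over -1, 6, 7, Union chooses Hard. Subgame-perfect outcome: (Hard, X) with payoffs (7, 9).
Now find the simultaneous Nash equilibrium.
Union's best replies: X→Soft; Y→Firm.
Management's best replies: Soft→Y; Firm→Y; Hard→X.
Only (Firm, Y) has each player best-responding; Nash payoffs (6, 7).
Sequential outcome (Hard, X) differs from the Nash profile (Firm, Y).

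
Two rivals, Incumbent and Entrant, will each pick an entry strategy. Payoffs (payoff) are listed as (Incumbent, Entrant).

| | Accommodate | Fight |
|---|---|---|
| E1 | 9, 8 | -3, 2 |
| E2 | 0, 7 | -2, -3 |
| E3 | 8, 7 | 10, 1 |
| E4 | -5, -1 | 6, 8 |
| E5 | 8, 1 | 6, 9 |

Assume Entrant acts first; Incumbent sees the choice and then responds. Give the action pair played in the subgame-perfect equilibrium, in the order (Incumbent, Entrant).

(E1, Accommodate)

Solve by backward induction (Entrant leads).
- Accommodate: BR = E1, leader payoff 8.
- Fight: BR = E3, leader payoff 1.
Maximizing over 8, 1, Entrant chooses Accommodate. Subgame-perfect outcome: (E1, Accommodate) with payoffs (9, 8).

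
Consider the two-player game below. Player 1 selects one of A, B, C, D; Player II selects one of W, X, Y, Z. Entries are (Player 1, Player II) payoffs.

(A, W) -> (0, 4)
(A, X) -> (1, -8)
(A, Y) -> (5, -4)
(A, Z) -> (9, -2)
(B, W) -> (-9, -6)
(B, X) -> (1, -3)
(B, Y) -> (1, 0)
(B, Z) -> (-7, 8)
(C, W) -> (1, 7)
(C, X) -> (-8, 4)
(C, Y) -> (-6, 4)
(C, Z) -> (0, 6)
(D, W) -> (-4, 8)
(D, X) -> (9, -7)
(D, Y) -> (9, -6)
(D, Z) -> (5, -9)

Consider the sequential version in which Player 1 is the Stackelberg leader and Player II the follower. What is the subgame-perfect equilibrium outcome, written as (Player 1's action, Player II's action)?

Backward induction with Player 1 moving first.
- A: BR = W, leader payoff 0.
- B: BR = Z, leader payoff -7.
- C: BR = W, leader payoff 1.
- D: BR = W, leader payoff -4.
Among 0, -7, 1, -4, the best is 1 at C. Subgame-perfect outcome: (C, W) with payoffs (1, 7).

(C, W)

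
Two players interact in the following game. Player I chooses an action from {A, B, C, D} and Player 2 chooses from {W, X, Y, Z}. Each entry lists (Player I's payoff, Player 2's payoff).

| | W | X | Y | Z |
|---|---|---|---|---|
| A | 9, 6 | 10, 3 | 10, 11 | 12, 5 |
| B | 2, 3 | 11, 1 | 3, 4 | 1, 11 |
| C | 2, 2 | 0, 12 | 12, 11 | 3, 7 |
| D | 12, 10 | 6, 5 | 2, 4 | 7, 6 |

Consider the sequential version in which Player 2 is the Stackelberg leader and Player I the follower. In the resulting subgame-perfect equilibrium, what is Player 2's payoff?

Backward induction with Player 2 moving first.
- W → Player I plays D (best of 9, 2, 2, 12); Player 2 gets 10.
- X → Player I plays B (best of 10, 11, 0, 6); Player 2 gets 1.
- Y → Player I plays C (best of 10, 3, 12, 2); Player 2 gets 11.
- Z → Player I plays A (best of 12, 1, 3, 7); Player 2 gets 5.
Among 10, 1, 11, 5, the best is 11 at Y. Subgame-perfect outcome: (C, Y) with payoffs (12, 11).

11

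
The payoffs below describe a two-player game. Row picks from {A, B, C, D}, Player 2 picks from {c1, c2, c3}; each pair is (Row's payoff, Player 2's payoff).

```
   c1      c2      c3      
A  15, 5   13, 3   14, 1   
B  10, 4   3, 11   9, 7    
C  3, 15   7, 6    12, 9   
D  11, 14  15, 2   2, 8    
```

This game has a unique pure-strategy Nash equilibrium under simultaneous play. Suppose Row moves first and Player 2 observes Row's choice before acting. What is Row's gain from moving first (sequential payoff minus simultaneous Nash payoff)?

Backward induction with Row moving first.
- A → Player 2 plays c1 (best of 5, 3, 1); Row gets 15.
- B → Player 2 plays c2 (best of 4, 11, 7); Row gets 3.
- C → Player 2 plays c1 (best of 15, 6, 9); Row gets 3.
- D → Player 2 plays c1 (best of 14, 2, 8); Row gets 11.
Maximizing over 15, 3, 3, 11, Row chooses A. Subgame-perfect outcome: (A, c1) with payoffs (15, 5).
Under simultaneous play:
Row's best replies: c1→A; c2→D; c3→A.
Player 2's best replies: A→c1; B→c2; C→c1; D→c1.
Only (A, c1) has each player best-responding; Nash payoffs (15, 5).
Row's commitment gain: 15 − 15 = 0.

0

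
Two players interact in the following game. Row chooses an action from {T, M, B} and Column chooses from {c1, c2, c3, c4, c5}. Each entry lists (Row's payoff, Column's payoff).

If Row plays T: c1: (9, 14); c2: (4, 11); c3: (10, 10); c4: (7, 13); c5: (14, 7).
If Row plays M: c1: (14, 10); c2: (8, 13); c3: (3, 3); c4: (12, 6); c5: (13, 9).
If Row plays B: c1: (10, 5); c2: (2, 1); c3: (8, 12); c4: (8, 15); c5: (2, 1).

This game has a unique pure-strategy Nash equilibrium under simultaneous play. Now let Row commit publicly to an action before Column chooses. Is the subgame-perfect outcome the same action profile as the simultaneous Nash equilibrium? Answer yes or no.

Solve by backward induction (Row leads).
- T: BR = c1, leader payoff 9.
- M: BR = c2, leader payoff 8.
- B: BR = c4, leader payoff 8.
Maximizing over 9, 8, 8, Row chooses T. Subgame-perfect outcome: (T, c1) with payoffs (9, 14).
Under simultaneous play:
Row's best replies: c1→M; c2→M; c3→T; c4→M; c5→T.
Column's best replies: T→c1; M→c2; B→c4.
The unique mutual best reply is (M, c2), giving (8, 13).
Sequential outcome (T, c1) differs from the Nash profile (M, c2).

no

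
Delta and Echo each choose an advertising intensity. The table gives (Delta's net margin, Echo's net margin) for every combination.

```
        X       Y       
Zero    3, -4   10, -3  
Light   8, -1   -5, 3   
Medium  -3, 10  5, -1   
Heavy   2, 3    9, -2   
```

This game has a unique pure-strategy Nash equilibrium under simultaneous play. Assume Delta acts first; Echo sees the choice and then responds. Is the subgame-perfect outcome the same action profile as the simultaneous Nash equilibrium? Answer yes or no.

yes

Echo best-responds to each possible Delta move:
- Zero: Echo compares -4, -3 and picks Y; Delta would get 10.
- Light: Echo compares -1, 3 and picks Y; Delta would get -5.
- Medium: Echo compares 10, -1 and picks X; Delta would get -3.
- Heavy: Echo compares 3, -2 and picks X; Delta would get 2.
Among 10, -5, -3, 2, the best is 10 at Zero. Subgame-perfect outcome: (Zero, Y) with payoffs (10, -3).
Now find the simultaneous Nash equilibrium.
Delta's best replies: X→Light; Y→Zero.
Echo's best replies: Zero→Y; Light→Y; Medium→X; Heavy→X.
The unique mutual best reply is (Zero, Y), giving (10, -3).
Sequential outcome (Zero, Y) coincides with the Nash profile (Zero, Y).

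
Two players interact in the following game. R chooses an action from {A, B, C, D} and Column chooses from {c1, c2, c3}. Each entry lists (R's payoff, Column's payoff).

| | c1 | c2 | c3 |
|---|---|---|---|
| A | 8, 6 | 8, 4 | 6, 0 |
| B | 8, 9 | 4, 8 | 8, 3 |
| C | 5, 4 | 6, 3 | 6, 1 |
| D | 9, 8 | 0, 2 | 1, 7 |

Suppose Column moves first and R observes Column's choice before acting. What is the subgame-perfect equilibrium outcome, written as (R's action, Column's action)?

Work backward from R's decision.
- c1 → R plays D (best of 8, 8, 5, 9); Column gets 8.
- c2 → R plays A (best of 8, 4, 6, 0); Column gets 4.
- c3 → R plays B (best of 6, 8, 6, 1); Column gets 3.
Among 8, 4, 3, the best is 8 at c1. Subgame-perfect outcome: (D, c1) with payoffs (9, 8).

(D, c1)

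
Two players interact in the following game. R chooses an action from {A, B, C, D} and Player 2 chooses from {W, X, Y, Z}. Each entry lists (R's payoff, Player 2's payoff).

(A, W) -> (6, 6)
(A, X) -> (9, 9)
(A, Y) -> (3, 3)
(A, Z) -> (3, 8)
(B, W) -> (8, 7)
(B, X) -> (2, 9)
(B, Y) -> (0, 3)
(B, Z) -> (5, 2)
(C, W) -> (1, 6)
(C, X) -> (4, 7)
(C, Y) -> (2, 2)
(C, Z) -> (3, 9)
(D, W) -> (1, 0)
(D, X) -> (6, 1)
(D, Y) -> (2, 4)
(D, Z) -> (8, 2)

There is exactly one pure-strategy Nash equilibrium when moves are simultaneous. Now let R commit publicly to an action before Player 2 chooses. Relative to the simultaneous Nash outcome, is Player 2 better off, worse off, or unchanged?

unchanged

Solve by backward induction (R leads).
- A: BR = X, leader payoff 9.
- B: BR = X, leader payoff 2.
- C: BR = Z, leader payoff 3.
- D: BR = Y, leader payoff 2.
R's induced payoffs are 9, 2, 3, 2, so R commits to A. Subgame-perfect outcome: (A, X) with payoffs (9, 9).
Under simultaneous play:
R's best replies: W→B; X→A; Y→A; Z→D.
Player 2's best replies: A→X; B→X; C→Z; D→Y.
The unique mutual best reply is (A, X), giving (9, 9).
Player 2 earns 9 sequentially versus 9 at the Nash outcome: unchanged.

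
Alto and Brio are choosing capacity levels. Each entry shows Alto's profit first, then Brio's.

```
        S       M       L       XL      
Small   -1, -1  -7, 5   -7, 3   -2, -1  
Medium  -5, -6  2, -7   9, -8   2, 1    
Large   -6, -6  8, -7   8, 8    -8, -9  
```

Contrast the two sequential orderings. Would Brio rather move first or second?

If Alto leads: Brio's best replies are Small→M, Medium→XL, Large→L; Alto's induced payoffs -7, 2, 8; outcome (Large, L), payoffs (8, 8).
If Brio leads: Alto's best replies are S→Small, M→Large, L→Medium, XL→Medium; Brio's induced payoffs -1, -7, -8, 1; outcome (Medium, XL), payoffs (2, 1).
Brio gets 1 moving first and 8 moving second, so Brio prefers to move second.

second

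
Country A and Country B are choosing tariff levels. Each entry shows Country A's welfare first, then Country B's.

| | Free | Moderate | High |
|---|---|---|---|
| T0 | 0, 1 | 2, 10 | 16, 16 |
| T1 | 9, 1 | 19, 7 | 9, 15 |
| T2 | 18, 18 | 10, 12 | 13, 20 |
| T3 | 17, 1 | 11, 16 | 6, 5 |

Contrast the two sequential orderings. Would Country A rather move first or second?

If Country A leads: Country B's best replies are T0→High, T1→High, T2→High, T3→Moderate; Country A's induced payoffs 16, 9, 13, 11; outcome (T0, High), payoffs (16, 16).
If Country B leads: Country A's best replies are Free→T2, Moderate→T1, High→T0; Country B's induced payoffs 18, 7, 16; outcome (T2, Free), payoffs (18, 18).
Country A gets 16 moving first and 18 moving second, so Country A prefers to move second.

second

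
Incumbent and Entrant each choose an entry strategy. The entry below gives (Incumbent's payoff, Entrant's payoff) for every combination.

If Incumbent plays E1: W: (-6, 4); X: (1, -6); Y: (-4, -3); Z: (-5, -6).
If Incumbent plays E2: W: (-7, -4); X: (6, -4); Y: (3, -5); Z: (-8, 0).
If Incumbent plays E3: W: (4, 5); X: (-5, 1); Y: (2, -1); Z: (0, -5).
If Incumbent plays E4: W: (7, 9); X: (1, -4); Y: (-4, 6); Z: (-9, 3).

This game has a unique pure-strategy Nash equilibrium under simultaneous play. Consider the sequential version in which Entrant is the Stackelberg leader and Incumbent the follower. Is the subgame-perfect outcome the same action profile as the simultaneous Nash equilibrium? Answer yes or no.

yes

Incumbent best-responds to each possible Entrant move:
- W → Incumbent plays E4 (best of -6, -7, 4, 7); Entrant gets 9.
- X → Incumbent plays E2 (best of 1, 6, -5, 1); Entrant gets -4.
- Y → Incumbent plays E2 (best of -4, 3, 2, -4); Entrant gets -5.
- Z → Incumbent plays E3 (best of -5, -8, 0, -9); Entrant gets -5.
Maximizing over 9, -4, -5, -5, Entrant chooses W. Subgame-perfect outcome: (E4, W) with payoffs (7, 9).
For the simultaneous game, intersect best replies.
Incumbent's best replies: W→E4; X→E2; Y→E2; Z→E3.
Entrant's best replies: E1→W; E2→Z; E3→W; E4→W.
Only (E4, W) has each player best-responding; Nash payoffs (7, 9).
Sequential outcome (E4, W) coincides with the Nash profile (E4, W).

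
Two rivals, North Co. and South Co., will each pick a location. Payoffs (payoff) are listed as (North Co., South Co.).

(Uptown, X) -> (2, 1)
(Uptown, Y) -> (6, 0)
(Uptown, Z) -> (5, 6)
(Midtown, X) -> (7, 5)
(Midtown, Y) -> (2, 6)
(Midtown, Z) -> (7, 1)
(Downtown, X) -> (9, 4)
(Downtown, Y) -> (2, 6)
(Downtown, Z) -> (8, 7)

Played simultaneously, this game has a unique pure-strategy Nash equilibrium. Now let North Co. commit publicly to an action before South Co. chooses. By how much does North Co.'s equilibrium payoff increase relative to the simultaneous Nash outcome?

Work backward from South Co.'s decision.
- Uptown: BR = Z, leader payoff 5.
- Midtown: BR = Y, leader payoff 2.
- Downtown: BR = Z, leader payoff 8.
North Co.'s induced payoffs are 5, 2, 8, so North Co. commits to Downtown. Subgame-perfect outcome: (Downtown, Z) with payoffs (8, 7).
Now find the simultaneous Nash equilibrium.
North Co.'s best replies: X→Downtown; Y→Uptown; Z→Downtown.
South Co.'s best replies: Uptown→Z; Midtown→Y; Downtown→Z.
The unique mutual best reply is (Downtown, Z), giving (8, 7).
North Co.'s commitment gain: 8 − 8 = 0.

0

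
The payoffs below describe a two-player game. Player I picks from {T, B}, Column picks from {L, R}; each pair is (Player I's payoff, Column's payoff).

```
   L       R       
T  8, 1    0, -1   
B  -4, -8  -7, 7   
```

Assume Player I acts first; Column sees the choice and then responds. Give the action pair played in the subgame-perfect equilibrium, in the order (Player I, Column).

Solve by backward induction (Player I leads).
- T: BR = L, leader payoff 8.
- B: BR = R, leader payoff -7.
Among 8, -7, the best is 8 at T. Subgame-perfect outcome: (T, L) with payoffs (8, 1).

(T, L)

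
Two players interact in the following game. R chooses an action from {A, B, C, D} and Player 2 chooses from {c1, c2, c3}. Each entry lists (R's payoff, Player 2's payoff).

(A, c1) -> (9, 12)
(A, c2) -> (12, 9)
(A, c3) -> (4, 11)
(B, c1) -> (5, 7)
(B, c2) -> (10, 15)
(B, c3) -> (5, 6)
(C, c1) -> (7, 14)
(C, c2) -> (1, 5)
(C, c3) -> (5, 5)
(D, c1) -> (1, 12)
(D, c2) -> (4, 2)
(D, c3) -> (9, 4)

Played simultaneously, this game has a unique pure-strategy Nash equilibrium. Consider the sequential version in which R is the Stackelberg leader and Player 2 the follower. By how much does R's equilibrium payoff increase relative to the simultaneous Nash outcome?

1

Solve by backward induction (R leads).
- A: Player 2 compares 12, 9, 11 and picks c1; R would get 9.
- B: Player 2 compares 7, 15, 6 and picks c2; R would get 10.
- C: Player 2 compares 14, 5, 5 and picks c1; R would get 7.
- D: Player 2 compares 12, 2, 4 and picks c1; R would get 1.
Among 9, 10, 7, 1, the best is 10 at B. Subgame-perfect outcome: (B, c2) with payoffs (10, 15).
For the simultaneous game, intersect best replies.
R's best replies: c1→A; c2→A; c3→D.
Player 2's best replies: A→c1; B→c2; C→c1; D→c1.
The unique mutual best reply is (A, c1), giving (9, 12).
R's commitment gain: 10 − 9 = 1.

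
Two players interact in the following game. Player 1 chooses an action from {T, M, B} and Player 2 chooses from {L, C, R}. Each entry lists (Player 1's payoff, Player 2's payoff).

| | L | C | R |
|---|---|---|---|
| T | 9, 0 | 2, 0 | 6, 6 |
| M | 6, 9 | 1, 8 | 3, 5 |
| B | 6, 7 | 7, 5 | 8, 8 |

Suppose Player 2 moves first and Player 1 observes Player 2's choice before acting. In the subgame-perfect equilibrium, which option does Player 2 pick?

R

Work backward from Player 1's decision.
- L: Player 1 compares 9, 6, 6 and picks T; Player 2 would get 0.
- C: Player 1 compares 2, 1, 7 and picks B; Player 2 would get 5.
- R: Player 1 compares 6, 3, 8 and picks B; Player 2 would get 8.
Player 2's induced payoffs are 0, 5, 8, so Player 2 commits to R. Subgame-perfect outcome: (B, R) with payoffs (8, 8).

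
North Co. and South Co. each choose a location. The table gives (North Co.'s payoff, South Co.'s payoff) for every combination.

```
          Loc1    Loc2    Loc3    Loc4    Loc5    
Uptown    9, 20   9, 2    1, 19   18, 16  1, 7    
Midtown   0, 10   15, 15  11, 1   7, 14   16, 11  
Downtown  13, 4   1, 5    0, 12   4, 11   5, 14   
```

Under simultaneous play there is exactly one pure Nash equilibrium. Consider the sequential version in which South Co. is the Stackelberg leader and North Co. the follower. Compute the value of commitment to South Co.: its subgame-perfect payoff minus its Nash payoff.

1

Work backward from North Co.'s decision.
- Loc1: BR = Downtown, leader payoff 4.
- Loc2: BR = Midtown, leader payoff 15.
- Loc3: BR = Midtown, leader payoff 1.
- Loc4: BR = Uptown, leader payoff 16.
- Loc5: BR = Midtown, leader payoff 11.
Maximizing over 4, 15, 1, 16, 11, South Co. chooses Loc4. Subgame-perfect outcome: (Uptown, Loc4) with payoffs (18, 16).
For the simultaneous game, intersect best replies.
North Co.'s best replies: Loc1→Downtown; Loc2→Midtown; Loc3→Midtown; Loc4→Uptown; Loc5→Midtown.
South Co.'s best replies: Uptown→Loc1; Midtown→Loc2; Downtown→Loc5.
The unique mutual best reply is (Midtown, Loc2), giving (15, 15).
South Co.'s commitment gain: 16 − 15 = 1.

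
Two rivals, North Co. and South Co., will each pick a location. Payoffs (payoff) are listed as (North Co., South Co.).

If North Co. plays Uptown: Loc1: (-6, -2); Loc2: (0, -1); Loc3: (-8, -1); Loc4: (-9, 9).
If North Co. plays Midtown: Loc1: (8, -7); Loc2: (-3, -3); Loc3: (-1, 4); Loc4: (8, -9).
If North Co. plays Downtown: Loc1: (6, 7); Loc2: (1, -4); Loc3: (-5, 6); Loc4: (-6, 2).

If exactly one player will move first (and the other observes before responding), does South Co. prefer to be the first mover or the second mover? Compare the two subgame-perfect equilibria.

second

If North Co. leads: South Co.'s best replies are Uptown→Loc4, Midtown→Loc3, Downtown→Loc1; North Co.'s induced payoffs -9, -1, 6; outcome (Downtown, Loc1), payoffs (6, 7).
If South Co. leads: North Co.'s best replies are Loc1→Midtown, Loc2→Downtown, Loc3→Midtown, Loc4→Midtown; South Co.'s induced payoffs -7, -4, 4, -9; outcome (Midtown, Loc3), payoffs (-1, 4).
South Co. gets 4 moving first and 7 moving second, so South Co. prefers to move second.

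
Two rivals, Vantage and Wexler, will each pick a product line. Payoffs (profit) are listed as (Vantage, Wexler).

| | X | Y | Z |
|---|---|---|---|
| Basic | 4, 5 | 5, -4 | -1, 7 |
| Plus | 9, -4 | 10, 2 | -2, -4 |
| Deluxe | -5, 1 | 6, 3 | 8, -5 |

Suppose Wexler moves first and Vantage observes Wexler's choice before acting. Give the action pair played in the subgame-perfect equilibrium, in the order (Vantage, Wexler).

Backward induction with Wexler moving first.
- X: BR = Plus, leader payoff -4.
- Y: BR = Plus, leader payoff 2.
- Z: BR = Deluxe, leader payoff -5.
Maximizing over -4, 2, -5, Wexler chooses Y. Subgame-perfect outcome: (Plus, Y) with payoffs (10, 2).

(Plus, Y)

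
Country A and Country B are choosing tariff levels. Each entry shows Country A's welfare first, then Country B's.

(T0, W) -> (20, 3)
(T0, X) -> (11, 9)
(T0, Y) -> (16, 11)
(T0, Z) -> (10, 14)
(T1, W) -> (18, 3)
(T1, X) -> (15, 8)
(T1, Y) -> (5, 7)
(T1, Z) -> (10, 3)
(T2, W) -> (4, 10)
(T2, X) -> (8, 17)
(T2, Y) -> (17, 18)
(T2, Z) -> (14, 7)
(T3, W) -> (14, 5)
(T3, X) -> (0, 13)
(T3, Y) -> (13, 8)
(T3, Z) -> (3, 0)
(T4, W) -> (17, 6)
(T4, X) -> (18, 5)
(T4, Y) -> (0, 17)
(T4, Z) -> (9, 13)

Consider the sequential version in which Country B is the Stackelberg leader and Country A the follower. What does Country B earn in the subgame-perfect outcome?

Backward induction with Country B moving first.
- W → Country A plays T0 (best of 20, 18, 4, 14, 17); Country B gets 3.
- X → Country A plays T4 (best of 11, 15, 8, 0, 18); Country B gets 5.
- Y → Country A plays T2 (best of 16, 5, 17, 13, 0); Country B gets 18.
- Z → Country A plays T2 (best of 10, 10, 14, 3, 9); Country B gets 7.
Country B's induced payoffs are 3, 5, 18, 7, so Country B commits to Y. Subgame-perfect outcome: (T2, Y) with payoffs (17, 18).

18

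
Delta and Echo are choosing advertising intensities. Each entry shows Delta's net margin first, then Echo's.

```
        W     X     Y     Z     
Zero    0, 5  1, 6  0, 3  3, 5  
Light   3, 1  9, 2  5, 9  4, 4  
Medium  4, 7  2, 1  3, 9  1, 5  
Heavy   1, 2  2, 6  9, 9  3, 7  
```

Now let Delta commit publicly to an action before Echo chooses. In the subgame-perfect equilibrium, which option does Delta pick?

Echo best-responds to each possible Delta move:
- Zero: BR = X, leader payoff 1.
- Light: BR = Y, leader payoff 5.
- Medium: BR = Y, leader payoff 3.
- Heavy: BR = Y, leader payoff 9.
Delta's induced payoffs are 1, 5, 3, 9, so Delta commits to Heavy. Subgame-perfect outcome: (Heavy, Y) with payoffs (9, 9).

Heavy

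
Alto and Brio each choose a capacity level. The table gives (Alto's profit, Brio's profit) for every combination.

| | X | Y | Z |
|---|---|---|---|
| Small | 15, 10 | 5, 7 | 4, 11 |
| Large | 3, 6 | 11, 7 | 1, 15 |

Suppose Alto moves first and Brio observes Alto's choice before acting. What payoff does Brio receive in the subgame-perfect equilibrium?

Backward induction with Alto moving first.
- Small → Brio plays Z (best of 10, 7, 11); Alto gets 4.
- Large → Brio plays Z (best of 6, 7, 15); Alto gets 1.
Alto's induced payoffs are 4, 1, so Alto commits to Small. Subgame-perfect outcome: (Small, Z) with payoffs (4, 11).

11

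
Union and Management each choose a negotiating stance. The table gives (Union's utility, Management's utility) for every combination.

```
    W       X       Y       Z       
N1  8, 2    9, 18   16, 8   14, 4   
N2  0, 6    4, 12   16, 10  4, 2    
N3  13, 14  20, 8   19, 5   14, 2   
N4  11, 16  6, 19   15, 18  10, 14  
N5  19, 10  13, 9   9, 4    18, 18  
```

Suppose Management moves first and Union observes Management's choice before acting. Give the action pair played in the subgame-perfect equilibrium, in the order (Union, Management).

Backward induction with Management moving first.
- W → Union plays N5 (best of 8, 0, 13, 11, 19); Management gets 10.
- X → Union plays N3 (best of 9, 4, 20, 6, 13); Management gets 8.
- Y → Union plays N3 (best of 16, 16, 19, 15, 9); Management gets 5.
- Z → Union plays N5 (best of 14, 4, 14, 10, 18); Management gets 18.
Management's induced payoffs are 10, 8, 5, 18, so Management commits to Z. Subgame-perfect outcome: (N5, Z) with payoffs (18, 18).

(N5, Z)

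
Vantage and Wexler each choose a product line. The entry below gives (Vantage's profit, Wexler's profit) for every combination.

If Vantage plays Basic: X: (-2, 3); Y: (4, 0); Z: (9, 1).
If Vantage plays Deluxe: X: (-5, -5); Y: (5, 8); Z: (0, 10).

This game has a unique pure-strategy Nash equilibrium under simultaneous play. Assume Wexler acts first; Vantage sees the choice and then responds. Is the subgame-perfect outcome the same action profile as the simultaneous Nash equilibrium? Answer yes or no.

no

Work backward from Vantage's decision.
- X: Vantage compares -2, -5 and picks Basic; Wexler would get 3.
- Y: Vantage compares 4, 5 and picks Deluxe; Wexler would get 8.
- Z: Vantage compares 9, 0 and picks Basic; Wexler would get 1.
Maximizing over 3, 8, 1, Wexler chooses Y. Subgame-perfect outcome: (Deluxe, Y) with payoffs (5, 8).
For the simultaneous game, intersect best replies.
Vantage's best replies: X→Basic; Y→Deluxe; Z→Basic.
Wexler's best replies: Basic→X; Deluxe→Z.
The unique mutual best reply is (Basic, X), giving (-2, 3).
Sequential outcome (Deluxe, Y) differs from the Nash profile (Basic, X).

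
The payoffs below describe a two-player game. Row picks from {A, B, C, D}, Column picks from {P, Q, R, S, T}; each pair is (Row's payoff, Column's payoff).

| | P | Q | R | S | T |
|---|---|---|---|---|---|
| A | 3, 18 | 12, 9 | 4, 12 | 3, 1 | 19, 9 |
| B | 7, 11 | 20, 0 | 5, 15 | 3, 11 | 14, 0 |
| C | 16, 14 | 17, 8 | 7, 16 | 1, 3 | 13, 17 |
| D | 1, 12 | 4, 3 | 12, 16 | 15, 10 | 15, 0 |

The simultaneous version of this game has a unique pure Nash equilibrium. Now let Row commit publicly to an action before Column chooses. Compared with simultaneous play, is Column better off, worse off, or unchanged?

better off

Solve by backward induction (Row leads).
- A: Column compares 18, 9, 12, 1, 9 and picks P; Row would get 3.
- B: Column compares 11, 0, 15, 11, 0 and picks R; Row would get 5.
- C: Column compares 14, 8, 16, 3, 17 and picks T; Row would get 13.
- D: Column compares 12, 3, 16, 10, 0 and picks R; Row would get 12.
Row's induced payoffs are 3, 5, 13, 12, so Row commits to C. Subgame-perfect outcome: (C, T) with payoffs (13, 17).
For the simultaneous game, intersect best replies.
Row's best replies: P→C; Q→B; R→D; S→D; T→A.
Column's best replies: A→P; B→R; C→T; D→R.
Only (D, R) has each player best-responding; Nash payoffs (12, 16).
Column earns 17 sequentially versus 16 at the Nash outcome: better off.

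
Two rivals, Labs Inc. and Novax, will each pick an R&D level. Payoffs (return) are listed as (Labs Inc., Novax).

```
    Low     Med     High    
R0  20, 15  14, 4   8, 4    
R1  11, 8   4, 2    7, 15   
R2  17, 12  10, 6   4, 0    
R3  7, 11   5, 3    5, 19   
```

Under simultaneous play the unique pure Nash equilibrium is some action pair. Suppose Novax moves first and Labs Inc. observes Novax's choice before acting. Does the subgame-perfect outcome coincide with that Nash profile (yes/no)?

Solve by backward induction (Novax leads).
- Low: BR = R0, leader payoff 15.
- Med: BR = R0, leader payoff 4.
- High: BR = R0, leader payoff 4.
Among 15, 4, 4, the best is 15 at Low. Subgame-perfect outcome: (R0, Low) with payoffs (20, 15).
Now find the simultaneous Nash equilibrium.
Labs Inc.'s best replies: Low→R0; Med→R0; High→R0.
Novax's best replies: R0→Low; R1→High; R2→Low; R3→High.
Only (R0, Low) has each player best-responding; Nash payoffs (20, 15).
Sequential outcome (R0, Low) coincides with the Nash profile (R0, Low).

yes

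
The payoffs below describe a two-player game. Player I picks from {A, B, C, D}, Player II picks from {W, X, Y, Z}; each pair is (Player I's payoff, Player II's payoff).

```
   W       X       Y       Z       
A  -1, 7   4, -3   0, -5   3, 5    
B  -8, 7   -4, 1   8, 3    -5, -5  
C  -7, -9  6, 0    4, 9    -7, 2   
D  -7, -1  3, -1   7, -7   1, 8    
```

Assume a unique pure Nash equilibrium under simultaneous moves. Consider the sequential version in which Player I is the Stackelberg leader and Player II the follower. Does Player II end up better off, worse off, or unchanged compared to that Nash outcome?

Backward induction with Player I moving first.
- A: Player II compares 7, -3, -5, 5 and picks W; Player I would get -1.
- B: Player II compares 7, 1, 3, -5 and picks W; Player I would get -8.
- C: Player II compares -9, 0, 9, 2 and picks Y; Player I would get 4.
- D: Player II compares -1, -1, -7, 8 and picks Z; Player I would get 1.
Among -1, -8, 4, 1, the best is 4 at C. Subgame-perfect outcome: (C, Y) with payoffs (4, 9).
Now find the simultaneous Nash equilibrium.
Player I's best replies: W→A; X→C; Y→B; Z→A.
Player II's best replies: A→W; B→W; C→Y; D→Z.
The unique mutual best reply is (A, W), giving (-1, 7).
Player II earns 9 sequentially versus 7 at the Nash outcome: better off.

better off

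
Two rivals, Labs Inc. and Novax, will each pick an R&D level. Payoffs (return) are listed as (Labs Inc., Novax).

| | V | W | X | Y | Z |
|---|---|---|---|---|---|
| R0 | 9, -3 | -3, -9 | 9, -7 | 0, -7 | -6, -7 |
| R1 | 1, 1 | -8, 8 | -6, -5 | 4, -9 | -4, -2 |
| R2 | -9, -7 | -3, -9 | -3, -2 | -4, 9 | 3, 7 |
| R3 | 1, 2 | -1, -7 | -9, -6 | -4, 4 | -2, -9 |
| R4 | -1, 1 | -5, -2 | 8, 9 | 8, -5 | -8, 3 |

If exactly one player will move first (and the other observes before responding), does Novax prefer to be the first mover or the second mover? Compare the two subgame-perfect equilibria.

first

If Labs Inc. leads: Novax's best replies are R0→V, R1→W, R2→Y, R3→Y, R4→X; Labs Inc.'s induced payoffs 9, -8, -4, -4, 8; outcome (R0, V), payoffs (9, -3).
If Novax leads: Labs Inc.'s best replies are V→R0, W→R3, X→R0, Y→R4, Z→R2; Novax's induced payoffs -3, -7, -7, -5, 7; outcome (R2, Z), payoffs (3, 7).
Novax gets 7 moving first and -3 moving second, so Novax prefers to move first.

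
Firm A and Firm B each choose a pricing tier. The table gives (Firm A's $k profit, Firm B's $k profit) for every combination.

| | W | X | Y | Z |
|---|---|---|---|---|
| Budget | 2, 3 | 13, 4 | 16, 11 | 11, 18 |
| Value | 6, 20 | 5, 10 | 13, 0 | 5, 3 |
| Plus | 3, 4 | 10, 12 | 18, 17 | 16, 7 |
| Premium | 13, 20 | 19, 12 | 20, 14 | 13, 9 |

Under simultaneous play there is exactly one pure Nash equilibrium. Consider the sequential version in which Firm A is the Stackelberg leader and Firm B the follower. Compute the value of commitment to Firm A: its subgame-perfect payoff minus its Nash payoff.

5

Work backward from Firm B's decision.
- Budget: BR = Z, leader payoff 11.
- Value: BR = W, leader payoff 6.
- Plus: BR = Y, leader payoff 18.
- Premium: BR = W, leader payoff 13.
Firm A's induced payoffs are 11, 6, 18, 13, so Firm A commits to Plus. Subgame-perfect outcome: (Plus, Y) with payoffs (18, 17).
Now find the simultaneous Nash equilibrium.
Firm A's best replies: W→Premium; X→Premium; Y→Premium; Z→Plus.
Firm B's best replies: Budget→Z; Value→W; Plus→Y; Premium→W.
Only (Premium, W) has each player best-responding; Nash payoffs (13, 20).
Firm A's commitment gain: 18 − 13 = 5.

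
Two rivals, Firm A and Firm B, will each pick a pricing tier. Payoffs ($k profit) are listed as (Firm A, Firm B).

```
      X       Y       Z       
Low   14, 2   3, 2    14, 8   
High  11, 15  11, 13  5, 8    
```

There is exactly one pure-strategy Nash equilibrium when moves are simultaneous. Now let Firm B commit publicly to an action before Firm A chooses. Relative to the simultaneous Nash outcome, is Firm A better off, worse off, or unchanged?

Backward induction with Firm B moving first.
- X: Firm A compares 14, 11 and picks Low; Firm B would get 2.
- Y: Firm A compares 3, 11 and picks High; Firm B would get 13.
- Z: Firm A compares 14, 5 and picks Low; Firm B would get 8.
Firm B's induced payoffs are 2, 13, 8, so Firm B commits to Y. Subgame-perfect outcome: (High, Y) with payoffs (11, 13).
For the simultaneous game, intersect best replies.
Firm A's best replies: X→Low; Y→High; Z→Low.
Firm B's best replies: Low→Z; High→X.
The unique mutual best reply is (Low, Z), giving (14, 8).
Firm A earns 11 sequentially versus 14 at the Nash outcome: worse off.

worse off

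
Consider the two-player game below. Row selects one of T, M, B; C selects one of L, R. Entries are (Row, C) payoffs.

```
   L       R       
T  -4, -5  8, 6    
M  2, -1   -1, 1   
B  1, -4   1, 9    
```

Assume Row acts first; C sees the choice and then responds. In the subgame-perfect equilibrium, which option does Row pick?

Solve by backward induction (Row leads).
- T: BR = R, leader payoff 8.
- M: BR = R, leader payoff -1.
- B: BR = R, leader payoff 1.
Row's induced payoffs are 8, -1, 1, so Row commits to T. Subgame-perfect outcome: (T, R) with payoffs (8, 6).

T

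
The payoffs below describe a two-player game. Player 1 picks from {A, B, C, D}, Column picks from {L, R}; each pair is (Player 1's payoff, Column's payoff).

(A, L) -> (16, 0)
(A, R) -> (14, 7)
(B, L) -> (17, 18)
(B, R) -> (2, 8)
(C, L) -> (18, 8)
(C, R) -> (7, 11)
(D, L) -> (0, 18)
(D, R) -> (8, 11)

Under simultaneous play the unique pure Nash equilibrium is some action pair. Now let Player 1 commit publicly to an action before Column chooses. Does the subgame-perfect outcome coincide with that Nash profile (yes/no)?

no

Backward induction with Player 1 moving first.
- A: BR = R, leader payoff 14.
- B: BR = L, leader payoff 17.
- C: BR = R, leader payoff 7.
- D: BR = L, leader payoff 0.
Maximizing over 14, 17, 7, 0, Player 1 chooses B. Subgame-perfect outcome: (B, L) with payoffs (17, 18).
Under simultaneous play:
Player 1's best replies: L→C; R→A.
Column's best replies: A→R; B→L; C→R; D→L.
Only (A, R) has each player best-responding; Nash payoffs (14, 7).
Sequential outcome (B, L) differs from the Nash profile (A, R).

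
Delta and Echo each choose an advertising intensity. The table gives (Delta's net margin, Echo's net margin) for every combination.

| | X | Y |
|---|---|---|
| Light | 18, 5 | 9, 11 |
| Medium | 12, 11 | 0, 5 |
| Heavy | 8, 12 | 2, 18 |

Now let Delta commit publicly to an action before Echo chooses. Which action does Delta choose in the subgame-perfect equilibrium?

Medium

Solve by backward induction (Delta leads).
- Light: BR = Y, leader payoff 9.
- Medium: BR = X, leader payoff 12.
- Heavy: BR = Y, leader payoff 2.
Among 9, 12, 2, the best is 12 at Medium. Subgame-perfect outcome: (Medium, X) with payoffs (12, 11).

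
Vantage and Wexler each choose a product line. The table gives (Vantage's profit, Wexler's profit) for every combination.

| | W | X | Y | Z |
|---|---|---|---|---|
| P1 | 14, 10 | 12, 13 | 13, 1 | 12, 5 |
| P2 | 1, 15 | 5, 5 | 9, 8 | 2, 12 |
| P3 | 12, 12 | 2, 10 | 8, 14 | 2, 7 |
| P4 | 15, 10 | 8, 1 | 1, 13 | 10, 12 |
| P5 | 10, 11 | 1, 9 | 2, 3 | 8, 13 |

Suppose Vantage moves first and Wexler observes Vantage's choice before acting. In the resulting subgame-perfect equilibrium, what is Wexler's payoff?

13

Backward induction with Vantage moving first.
- P1: Wexler compares 10, 13, 1, 5 and picks X; Vantage would get 12.
- P2: Wexler compares 15, 5, 8, 12 and picks W; Vantage would get 1.
- P3: Wexler compares 12, 10, 14, 7 and picks Y; Vantage would get 8.
- P4: Wexler compares 10, 1, 13, 12 and picks Y; Vantage would get 1.
- P5: Wexler compares 11, 9, 3, 13 and picks Z; Vantage would get 8.
Among 12, 1, 8, 1, 8, the best is 12 at P1. Subgame-perfect outcome: (P1, X) with payoffs (12, 13).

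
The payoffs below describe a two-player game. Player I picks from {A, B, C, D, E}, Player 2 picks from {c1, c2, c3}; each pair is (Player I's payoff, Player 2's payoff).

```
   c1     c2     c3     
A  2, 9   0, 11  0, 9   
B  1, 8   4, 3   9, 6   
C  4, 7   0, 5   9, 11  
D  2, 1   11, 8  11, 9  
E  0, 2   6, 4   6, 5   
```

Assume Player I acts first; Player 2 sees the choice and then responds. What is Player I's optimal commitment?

Work backward from Player 2's decision.
- A: Player 2 compares 9, 11, 9 and picks c2; Player I would get 0.
- B: Player 2 compares 8, 3, 6 and picks c1; Player I would get 1.
- C: Player 2 compares 7, 5, 11 and picks c3; Player I would get 9.
- D: Player 2 compares 1, 8, 9 and picks c3; Player I would get 11.
- E: Player 2 compares 2, 4, 5 and picks c3; Player I would get 6.
Among 0, 1, 9, 11, 6, the best is 11 at D. Subgame-perfect outcome: (D, c3) with payoffs (11, 9).

D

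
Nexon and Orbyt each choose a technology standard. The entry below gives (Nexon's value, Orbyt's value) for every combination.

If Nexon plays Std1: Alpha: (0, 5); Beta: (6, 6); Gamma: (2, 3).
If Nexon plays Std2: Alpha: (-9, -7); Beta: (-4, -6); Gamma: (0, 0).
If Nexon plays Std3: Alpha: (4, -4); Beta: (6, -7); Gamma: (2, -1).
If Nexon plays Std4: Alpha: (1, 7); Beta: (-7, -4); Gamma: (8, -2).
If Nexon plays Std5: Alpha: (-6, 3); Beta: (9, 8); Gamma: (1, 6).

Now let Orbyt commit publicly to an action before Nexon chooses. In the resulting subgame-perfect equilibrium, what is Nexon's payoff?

9

Backward induction with Orbyt moving first.
- Alpha: Nexon compares 0, -9, 4, 1, -6 and picks Std3; Orbyt would get -4.
- Beta: Nexon compares 6, -4, 6, -7, 9 and picks Std5; Orbyt would get 8.
- Gamma: Nexon compares 2, 0, 2, 8, 1 and picks Std4; Orbyt would get -2.
Orbyt's induced payoffs are -4, 8, -2, so Orbyt commits to Beta. Subgame-perfect outcome: (Std5, Beta) with payoffs (9, 8).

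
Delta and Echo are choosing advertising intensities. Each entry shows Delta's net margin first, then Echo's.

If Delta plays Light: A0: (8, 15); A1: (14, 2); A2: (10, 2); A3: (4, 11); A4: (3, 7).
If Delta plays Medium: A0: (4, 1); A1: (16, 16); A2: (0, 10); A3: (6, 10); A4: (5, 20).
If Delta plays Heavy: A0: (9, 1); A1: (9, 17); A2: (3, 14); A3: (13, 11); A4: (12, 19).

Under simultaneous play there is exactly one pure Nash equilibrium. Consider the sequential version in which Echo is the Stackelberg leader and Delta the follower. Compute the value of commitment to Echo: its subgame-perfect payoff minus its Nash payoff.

Solve by backward induction (Echo leads).
- A0: BR = Heavy, leader payoff 1.
- A1: BR = Medium, leader payoff 16.
- A2: BR = Light, leader payoff 2.
- A3: BR = Heavy, leader payoff 11.
- A4: BR = Heavy, leader payoff 19.
Among 1, 16, 2, 11, 19, the best is 19 at A4. Subgame-perfect outcome: (Heavy, A4) with payoffs (12, 19).
For the simultaneous game, intersect best replies.
Delta's best replies: A0→Heavy; A1→Medium; A2→Light; A3→Heavy; A4→Heavy.
Echo's best replies: Light→A0; Medium→A4; Heavy→A4.
Only (Heavy, A4) has each player best-responding; Nash payoffs (12, 19).
Echo's commitment gain: 19 − 19 = 0.

0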